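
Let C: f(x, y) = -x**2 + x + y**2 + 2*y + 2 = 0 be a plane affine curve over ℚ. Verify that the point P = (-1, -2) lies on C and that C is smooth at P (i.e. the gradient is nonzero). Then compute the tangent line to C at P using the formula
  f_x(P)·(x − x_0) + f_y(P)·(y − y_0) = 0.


Tangent line at P: 3*x - 2*y - 1 = 0.

Step 1: f(-1, -2) = 0, so P lies on C.
Step 2: partial derivatives
  f_x(x, y) = 1 - 2*x, f_y(x, y) = 2*y + 2.
  f_x(P) = 3, f_y(P) = -2 (gradient nonzero, so P is smooth).
Step 3: tangent line at P: 3·(x − -1) + -2·(y − -2) = 0.
Expanding: 3*x - 2*y - 1 = 0.


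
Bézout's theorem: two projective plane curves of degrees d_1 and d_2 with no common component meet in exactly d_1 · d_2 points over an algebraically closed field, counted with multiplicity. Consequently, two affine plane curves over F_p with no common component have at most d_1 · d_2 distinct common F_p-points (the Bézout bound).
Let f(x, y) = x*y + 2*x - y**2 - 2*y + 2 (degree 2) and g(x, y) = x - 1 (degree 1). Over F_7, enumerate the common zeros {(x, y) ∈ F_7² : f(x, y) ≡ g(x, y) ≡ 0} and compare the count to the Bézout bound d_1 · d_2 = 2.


Common zeros: ∅; count = 0; Bézout bound = 2.

deg(f) = 2, deg(g) = 1, so Bézout bound = 2.
Scan x ∈ F_7. For each x, list the y ∈ F_7 with f(x, y) ≡ 0 and those with g(x, y) ≡ 0 (mod 7); the common zeros in that column are the intersection.
  x = 0: f ≡ 0 at y ∈ ∅; g ≡ 0 at y ∈ ∅; common: ∅.
  x = 1: f ≡ 0 at y ∈ ∅; g ≡ 0 at y ∈ {0, 1, 2, 3, 4, 5, 6}; common: ∅.
  x = 2: f ≡ 0 at y ∈ ∅; g ≡ 0 at y ∈ ∅; common: ∅.
  x = 3: f ≡ 0 at y ∈ ∅; g ≡ 0 at y ∈ ∅; common: ∅.
  x = 4: f ≡ 0 at y ∈ {3, 6}; g ≡ 0 at y ∈ ∅; common: ∅.
  x = 5: f ≡ 0 at y ∈ {1, 2}; g ≡ 0 at y ∈ ∅; common: ∅.
  x = 6: f ≡ 0 at y ∈ {0, 4}; g ≡ 0 at y ∈ ∅; common: ∅.
Collecting: common zeros = ∅, so the count is 0.
Comparison with the Bézout bound: 0 ≤ 2 = deg(f)·deg(g), as expected for curves with no common component (the affine F_7-count falls short of the bound because intersections may lie at infinity, over extension fields, or carry multiplicity).


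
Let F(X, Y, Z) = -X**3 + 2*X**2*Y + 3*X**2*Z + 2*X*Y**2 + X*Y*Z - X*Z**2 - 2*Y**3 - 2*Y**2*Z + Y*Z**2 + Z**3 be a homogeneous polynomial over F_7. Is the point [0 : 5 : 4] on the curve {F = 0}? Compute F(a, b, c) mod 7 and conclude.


F(0,5,4) ≡ 2 (mod 7); P is NOT on the curve.

Evaluate F(0, 5, 4) term-by-term (mod 7).
  -X**3 ↦ -1·0·1·1 = 0
  2*X**2*Y ↦ 2·0·5·1 = 0
  3*X**2*Z ↦ 3·0·1·4 = 0
  2*X*Y**2 ↦ 2·0·25·1 = 0
  X*Y*Z ↦ 1·0·5·4 = 0
  -X*Z**2 ↦ -1·0·1·16 = 0
  -2*Y**3 ↦ -2·1·125·1 = -250
  -2*Y**2*Z ↦ -2·1·25·4 = -200
  Y*Z**2 ↦ 1·1·5·16 = 80
  Z**3 ↦ 1·1·1·64 = 64
Sum: F(0, 5, 4) = (0) + (0) + (0) + (0) + (0) + (0) + (-250) + (-200) + (80) + (64) = -306.
Reducing mod 7: -306 ≡ 2 (mod 7).
Since F(a, b, c) ≡ 2 ≠ 0 (mod 7), P does NOT lie on the curve.


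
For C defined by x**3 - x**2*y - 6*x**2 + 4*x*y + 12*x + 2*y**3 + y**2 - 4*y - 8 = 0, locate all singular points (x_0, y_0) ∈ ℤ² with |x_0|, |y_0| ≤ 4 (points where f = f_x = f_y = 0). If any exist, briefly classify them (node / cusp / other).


Singular points: {(2, 0)}; classification: cusp.

Compute partial derivatives:
  f_x = 3*x**2 - 2*x*y - 12*x + 4*y + 12.
  f_y = -x**2 + 4*x + 6*y**2 + 2*y - 4.
Scan x_0 ∈ {−4, ..., 4}. For each x_0, f_y(x_0, y) is a polynomial in y; find its integer roots y ∈ {−4, ..., 4}, then test f_x and f at those candidates.
  x = -4: f_y(-4, y) = 6*y**2 + 2*y - 36; no integer root y with |y| ≤ 4.
  x = -3: f_y(-3, y) = 6*y**2 + 2*y - 25; no integer root y with |y| ≤ 4.
  x = -2: f_y(-2, y) = 6*y**2 + 2*y - 16; no integer root y with |y| ≤ 4.
  x = -1: f_y(-1, y) = 6*y**2 + 2*y - 9; no integer root y with |y| ≤ 4.
  x = 0: f_y(0, y) = 6*y**2 + 2*y - 4; vanishes at y ∈ {-1}. (0, -1): f_x = 8 ≠ 0.
  x = 1: f_y(1, y) = 6*y**2 + 2*y - 1; no integer root y with |y| ≤ 4.
  x = 2: f_y(2, y) = 6*y**2 + 2*y; vanishes at y ∈ {0}. (2, 0): f_x = 0, f = 0 — SINGULAR.
  x = 3: f_y(3, y) = 6*y**2 + 2*y - 1; no integer root y with |y| ≤ 4.
  x = 4: f_y(4, y) = 6*y**2 + 2*y - 4; vanishes at y ∈ {-1}. (4, -1): f_x = 16 ≠ 0.
Only singular point on the grid: (2, 0).
Classify: substitute x = 2 + u, y = 0 + v and expand: f = u**3 - u**2*v + 2*v**3 + v**2.
No constant or linear terms (consistent with a singular point). Quadratic part: v**2. Cubic part: u**3 - u**2*v + 2*v**3.
The quadratic part v**2 is a perfect square, so there is a single (double) tangent line v = 0, i.e. y = 0. Restricting the cubic part to that line (v = 0) leaves u**3 ≠ 0, so f is not divisible by v and the branch is v² ≈ -u**3 to lowest order — this is a cusp.
Classification: cusp.


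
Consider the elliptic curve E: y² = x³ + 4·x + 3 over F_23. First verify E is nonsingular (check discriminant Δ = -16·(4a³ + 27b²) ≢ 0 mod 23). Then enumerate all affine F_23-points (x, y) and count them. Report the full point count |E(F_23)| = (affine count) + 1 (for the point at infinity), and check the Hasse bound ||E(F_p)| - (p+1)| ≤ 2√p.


Affine points = {(0, 7), (0, 16), (1, 10), (1, 13), (6, 6), (6, 17), (7, 11), (7, 12), (8, 8), (8, 15), (9, 3), (9, 20), (10, 10), (10, 13), (12, 10), (12, 13), (16, 0), (17, 4), (17, 19)}; affine count = 19; |E(F_23)| = 20.

Discriminant check: Δ ∝ 4a³ + 27b² = 4·4³ + 27·3² = 4·64 + 27·9 ≡ 16 (mod 23). Nonzero ⇒ E is nonsingular.
For each x ∈ F_23, compute rhs = x³ + 4·x + 3 mod 23, then count y ∈ F_23 with y² ≡ rhs.
  x = 0: rhs = 3, matching y values: 7, 16 (2 points).
  x = 1: rhs = 8, matching y values: 10, 13 (2 points).
  x = 2: rhs = 19, matching y values: none (0 points).
  x = 3: rhs = 19, matching y values: none (0 points).
  x = 4: rhs = 14, matching y values: none (0 points).
  x = 5: rhs = 10, matching y values: none (0 points).
  x = 6: rhs = 13, matching y values: 6, 17 (2 points).
  x = 7: rhs = 6, matching y values: 11, 12 (2 points).
  x = 8: rhs = 18, matching y values: 8, 15 (2 points).
  x = 9: rhs = 9, matching y values: 3, 20 (2 points).
  x = 10: rhs = 8, matching y values: 10, 13 (2 points).
  x = 11: rhs = 21, matching y values: none (0 points).
  x = 12: rhs = 8, matching y values: 10, 13 (2 points).
  x = 13: rhs = 21, matching y values: none (0 points).
  x = 14: rhs = 20, matching y values: none (0 points).
  x = 15: rhs = 11, matching y values: none (0 points).
  x = 16: rhs = 0, matching y values: 0 (1 points).
  x = 17: rhs = 16, matching y values: 4, 19 (2 points).
  x = 18: rhs = 19, matching y values: none (0 points).
  x = 19: rhs = 15, matching y values: none (0 points).
  x = 20: rhs = 10, matching y values: none (0 points).
  x = 21: rhs = 10, matching y values: none (0 points).
  x = 22: rhs = 21, matching y values: none (0 points).
Total affine count: 19.
Full point count |E(F_23)| = 19 + 1 = 20.
Hasse bound: |20 − (23+1)| = |-4| = 4 ≤ 2√23 ≈ 9.5917 ✓.


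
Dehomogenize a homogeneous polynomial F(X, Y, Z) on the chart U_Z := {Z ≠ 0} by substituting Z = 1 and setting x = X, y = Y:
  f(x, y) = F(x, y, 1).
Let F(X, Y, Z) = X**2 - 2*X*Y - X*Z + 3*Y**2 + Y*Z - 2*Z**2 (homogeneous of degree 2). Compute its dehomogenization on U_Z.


f(x, y) = x**2 - 2*x*y - x + 3*y**2 + y - 2

On U_Z we set Z = 1. Each monomial c·X^i·Y^j·Z^k in F becomes c·x^i·y^j·1^k = c·x^i·y^j.
Substituting Z = 1: F(X, Y, 1) = x**2 - 2*x*y - x + 3*y**2 + y - 2.
Note: deg(f) ≤ deg(F) = 2; strict inequality happens when F is divisible by Z (lost terms).


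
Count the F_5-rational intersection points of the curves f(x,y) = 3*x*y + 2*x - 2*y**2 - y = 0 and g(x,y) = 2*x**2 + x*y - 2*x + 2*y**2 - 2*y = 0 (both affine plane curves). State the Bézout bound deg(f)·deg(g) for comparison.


Common zeros: {(0, 0), (1, 3)}; count = 2; Bézout bound = 4.

deg(f) = 2, deg(g) = 2, so Bézout bound = 4.
Scan x ∈ F_5. For each x, list the y ∈ F_5 with f(x, y) ≡ 0 and those with g(x, y) ≡ 0 (mod 5); the common zeros in that column are the intersection.
  x = 0: f ≡ 0 at y ∈ {0, 2}; g ≡ 0 at y ∈ {0, 1}; common: {0}.
  x = 1: f ≡ 0 at y ∈ {3}; g ≡ 0 at y ∈ {0, 3}; common: {3}.
  x = 2: f ≡ 0 at y ∈ ∅; g ≡ 0 at y ∈ ∅; common: ∅.
  x = 3: f ≡ 0 at y ∈ ∅; g ≡ 0 at y ∈ {1}; common: ∅.
  x = 4: f ≡ 0 at y ∈ {4}; g ≡ 0 at y ∈ ∅; common: ∅.
Collecting: common zeros = {(0, 0), (1, 3)}, so the count is 2.
Comparison with the Bézout bound: 2 ≤ 4 = deg(f)·deg(g), as expected for curves with no common component (the affine F_5-count falls short of the bound because intersections may lie at infinity, over extension fields, or carry multiplicity).


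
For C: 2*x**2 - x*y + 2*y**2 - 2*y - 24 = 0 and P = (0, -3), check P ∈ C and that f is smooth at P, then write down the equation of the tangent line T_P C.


Tangent line at P: 3*x - 14*y - 42 = 0.

Step 1: f(0, -3) = 0, so P lies on C.
Step 2: partial derivatives
  f_x(x, y) = 4*x - y, f_y(x, y) = -x + 4*y - 2.
  f_x(P) = 3, f_y(P) = -14 (gradient nonzero, so P is smooth).
Step 3: tangent line at P: 3·(x − 0) + -14·(y − -3) = 0.
Expanding: 3*x - 14*y - 42 = 0.


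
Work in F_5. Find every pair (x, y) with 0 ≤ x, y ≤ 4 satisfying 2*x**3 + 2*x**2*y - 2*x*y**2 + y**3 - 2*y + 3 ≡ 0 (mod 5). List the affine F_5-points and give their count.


Affine F_5-points: {(1, 0), (1, 2)}; count = 2.

For each of the 25 pairs (x, y) ∈ F_5², evaluate f(x, y) mod 5. Record the zeros.
  x = 0: [0↦3, 1↦2, 2↦2, 3↦4, 4↦4]  zeros at y ∈ ∅
  x = 1: [0↦0, 1↦4, 2↦0, 3↦4, 4↦2]  zeros at y ∈ {0, 2}
  x = 2: [0↦4, 1↦2, 2↦3, 3↦3, 4↦3]  zeros at y ∈ ∅
  x = 3: [0↦2, 1↦3, 2↦3, 3↦3, 4↦4]  zeros at y ∈ ∅
  x = 4: [0↦1, 1↦4, 2↦2, 3↦1, 4↦2]  zeros at y ∈ ∅
Collecting zeros: affine points = {(1, 0), (1, 2)}.
Total count |C(F_5)_aff| = 2.


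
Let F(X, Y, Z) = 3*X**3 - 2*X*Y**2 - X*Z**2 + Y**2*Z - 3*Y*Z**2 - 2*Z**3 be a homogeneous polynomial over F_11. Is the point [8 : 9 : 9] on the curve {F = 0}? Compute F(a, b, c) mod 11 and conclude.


F(8,9,9) ≡ 9 (mod 11); P is NOT on the curve.

Evaluate F(8, 9, 9) term-by-term (mod 11).
  3*X**3 ↦ 3·512·1·1 = 1536
  -2*X*Y**2 ↦ -2·8·81·1 = -1296
  -X*Z**2 ↦ -1·8·1·81 = -648
  Y**2*Z ↦ 1·1·81·9 = 729
  -3*Y*Z**2 ↦ -3·1·9·81 = -2187
  -2*Z**3 ↦ -2·1·1·729 = -1458
Sum: F(8, 9, 9) = (1536) + (-1296) + (-648) + (729) + (-2187) + (-1458) = -3324.
Reducing mod 11: -3324 ≡ 9 (mod 11).
Since F(a, b, c) ≡ 9 ≠ 0 (mod 11), P does NOT lie on the curve.


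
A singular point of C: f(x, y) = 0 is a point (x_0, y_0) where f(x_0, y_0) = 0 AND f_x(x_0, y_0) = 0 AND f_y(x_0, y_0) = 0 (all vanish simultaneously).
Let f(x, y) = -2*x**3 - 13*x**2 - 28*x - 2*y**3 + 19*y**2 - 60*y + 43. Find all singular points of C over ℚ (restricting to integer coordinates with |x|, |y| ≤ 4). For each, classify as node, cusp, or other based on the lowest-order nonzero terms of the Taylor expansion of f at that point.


Singular points: {(-2, 3)}; classification: node.

Compute partial derivatives:
  f_x = -6*x**2 - 26*x - 28.
  f_y = -6*y**2 + 38*y - 60.
Scan x_0 ∈ {−4, ..., 4}. For each x_0, f_y(x_0, y) is a polynomial in y; find its integer roots y ∈ {−4, ..., 4}, then test f_x and f at those candidates.
  x = -4: f_y(-4, y) = -6*y**2 + 38*y - 60; vanishes at y ∈ {3}. (-4, 3): f_x = -20 ≠ 0.
  x = -3: f_y(-3, y) = -6*y**2 + 38*y - 60; vanishes at y ∈ {3}. (-3, 3): f_x = -4 ≠ 0.
  x = -2: f_y(-2, y) = -6*y**2 + 38*y - 60; vanishes at y ∈ {3}. (-2, 3): f_x = 0, f = 0 — SINGULAR.
  x = -1: f_y(-1, y) = -6*y**2 + 38*y - 60; vanishes at y ∈ {3}. (-1, 3): f_x = -8 ≠ 0.
  x = 0: f_y(0, y) = -6*y**2 + 38*y - 60; vanishes at y ∈ {3}. (0, 3): f_x = -28 ≠ 0.
  x = 1: f_y(1, y) = -6*y**2 + 38*y - 60; vanishes at y ∈ {3}. (1, 3): f_x = -60 ≠ 0.
  x = 2: f_y(2, y) = -6*y**2 + 38*y - 60; vanishes at y ∈ {3}. (2, 3): f_x = -104 ≠ 0.
  x = 3: f_y(3, y) = -6*y**2 + 38*y - 60; vanishes at y ∈ {3}. (3, 3): f_x = -160 ≠ 0.
  x = 4: f_y(4, y) = -6*y**2 + 38*y - 60; vanishes at y ∈ {3}. (4, 3): f_x = -228 ≠ 0.
Only singular point on the grid: (-2, 3).
Classify: substitute x = -2 + u, y = 3 + v and expand: f = -2*u**3 - u**2 - 2*v**3 + v**2.
No constant or linear terms (consistent with a singular point). Quadratic part: -u**2 + v**2. Cubic part: -2*u**3 - 2*v**3.
The quadratic part v**2 - u**2 = (v − u)(v + u) splits into two distinct linear factors, so there are two distinct tangent lines y − 3 = ±(x − -2) — this is a node (ordinary double point).
Classification: node.


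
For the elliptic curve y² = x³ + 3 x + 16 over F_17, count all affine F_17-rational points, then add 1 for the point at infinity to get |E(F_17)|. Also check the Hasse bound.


Affine points = {(0, 4), (0, 13), (2, 8), (2, 9), (3, 1), (3, 16), (8, 5), (8, 12), (10, 3), (10, 14), (13, 5), (13, 12), (15, 6), (15, 11)}; affine count = 14; |E(F_17)| = 15.

Discriminant check: Δ ∝ 4a³ + 27b² = 4·3³ + 27·16² = 4·27 + 27·256 ≡ 16 (mod 17). Nonzero ⇒ E is nonsingular.
For each x ∈ F_17, compute rhs = x³ + 3·x + 16 mod 17, then count y ∈ F_17 with y² ≡ rhs.
  x = 0: rhs = 16, matching y values: 4, 13 (2 points).
  x = 1: rhs = 3, matching y values: none (0 points).
  x = 2: rhs = 13, matching y values: 8, 9 (2 points).
  x = 3: rhs = 1, matching y values: 1, 16 (2 points).
  x = 4: rhs = 7, matching y values: none (0 points).
  x = 5: rhs = 3, matching y values: none (0 points).
  x = 6: rhs = 12, matching y values: none (0 points).
  x = 7: rhs = 6, matching y values: none (0 points).
  x = 8: rhs = 8, matching y values: 5, 12 (2 points).
  x = 9: rhs = 7, matching y values: none (0 points).
  x = 10: rhs = 9, matching y values: 3, 14 (2 points).
  x = 11: rhs = 3, matching y values: none (0 points).
  x = 12: rhs = 12, matching y values: none (0 points).
  x = 13: rhs = 8, matching y values: 5, 12 (2 points).
  x = 14: rhs = 14, matching y values: none (0 points).
  x = 15: rhs = 2, matching y values: 6, 11 (2 points).
  x = 16: rhs = 12, matching y values: none (0 points).
Total affine count: 14.
Full point count |E(F_17)| = 14 + 1 = 15.
Hasse bound: |15 − (17+1)| = |-3| = 3 ≤ 2√17 ≈ 8.2462 ✓.


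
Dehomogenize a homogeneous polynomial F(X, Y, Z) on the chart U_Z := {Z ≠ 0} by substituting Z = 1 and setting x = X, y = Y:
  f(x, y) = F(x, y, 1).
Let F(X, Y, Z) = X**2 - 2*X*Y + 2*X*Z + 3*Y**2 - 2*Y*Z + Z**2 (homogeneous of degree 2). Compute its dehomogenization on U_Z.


f(x, y) = x**2 - 2*x*y + 2*x + 3*y**2 - 2*y + 1

On U_Z we set Z = 1. Each monomial c·X^i·Y^j·Z^k in F becomes c·x^i·y^j·1^k = c·x^i·y^j.
Substituting Z = 1: F(X, Y, 1) = x**2 - 2*x*y + 2*x + 3*y**2 - 2*y + 1.
Note: deg(f) ≤ deg(F) = 2; strict inequality happens when F is divisible by Z (lost terms).


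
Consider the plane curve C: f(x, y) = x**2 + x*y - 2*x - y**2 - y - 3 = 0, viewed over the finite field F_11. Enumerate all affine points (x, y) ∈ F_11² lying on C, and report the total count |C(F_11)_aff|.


Affine F_11-points: {(0, 5), (2, 6), (3, 0), (3, 2), (5, 6), (5, 9), (8, 2), (8, 5), (10, 0), (10, 9)}; count = 10.

For each of the 121 pairs (x, y) ∈ F_11², evaluate f(x, y) mod 11. Record the zeros.
  x = 0: [0↦8, 1↦6, 2↦2, 3↦7, 4↦10, 5↦0, 6↦10, 7↦7, 8↦2, 9↦6, 10↦8]  zeros at y ∈ {5}
  x = 1: [0↦7, 1↦6, 2↦3, 3↦9, 4↦2, 5↦4, 6↦4, 7↦2, 8↦9, 9↦3, 10↦6]  zeros at y ∈ ∅
  x = 2: [0↦8, 1↦8, 2↦6, 3↦2, 4↦7, 5↦10, 6↦0, 7↦10, 8↦7, 9↦2, 10↦6]  zeros at y ∈ {6}
  x = 3: [0↦0, 1↦1, 2↦0, 3↦8, 4↦3, 5↦7, 6↦9, 7↦9, 8↦7, 9↦3, 10↦8]  zeros at y ∈ {0, 2}
  x = 4: [0↦5, 1↦7, 2↦7, 3↦5, 4↦1, 5↦6, 6↦9, 7↦10, 8↦9, 9↦6, 10↦1]  zeros at y ∈ ∅
  x = 5: [0↦1, 1↦4, 2↦5, 3↦4, 4↦1, 5↦7, 6↦0, 7↦2, 8↦2, 9↦0, 10↦7]  zeros at y ∈ {6, 9}
  x = 6: [0↦10, 1↦3, 2↦5, 3↦5, 4↦3, 5↦10, 6↦4, 7↦7, 8↦8, 9↦7, 10↦4]  zeros at y ∈ ∅
  x = 7: [0↦10, 1↦4, 2↦7, 3↦8, 4↦7, 5↦4, 6↦10, 7↦3, 8↦5, 9↦5, 10↦3]  zeros at y ∈ ∅
  x = 8: [0↦1, 1↦7, 2↦0, 3↦2, 4↦2, 5↦0, 6↦7, 7↦1, 8↦4, 9↦5, 10↦4]  zeros at y ∈ {2, 5}
  x = 9: [0↦5, 1↦1, 2↦6, 3↦9, 4↦10, 5↦9, 6↦6, 7↦1, 8↦5, 9↦7, 10↦7]  zeros at y ∈ ∅
  x = 10: [0↦0, 1↦8, 2↦3, 3↦7, 4↦9, 5↦9, 6↦7, 7↦3, 8↦8, 9↦0, 10↦1]  zeros at y ∈ {0, 9}
Collecting zeros: affine points = {(0, 5), (2, 6), (3, 0), (3, 2), (5, 6), (5, 9), (8, 2), (8, 5), (10, 0), (10, 9)}.
Total count |C(F_11)_aff| = 10.


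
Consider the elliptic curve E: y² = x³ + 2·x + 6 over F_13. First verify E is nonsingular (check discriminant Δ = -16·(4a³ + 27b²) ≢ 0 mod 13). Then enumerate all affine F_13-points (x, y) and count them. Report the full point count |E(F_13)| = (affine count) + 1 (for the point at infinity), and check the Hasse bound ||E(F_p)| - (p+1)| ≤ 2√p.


Affine points = {(1, 3), (1, 10), (3, 0), (4, 0), (6, 0), (7, 5), (7, 8), (8, 1), (8, 12), (9, 5), (9, 8), (10, 5), (10, 8), (12, 4), (12, 9)}; affine count = 15; |E(F_13)| = 16.

Discriminant check: Δ ∝ 4a³ + 27b² = 4·2³ + 27·6² = 4·8 + 27·36 ≡ 3 (mod 13). Nonzero ⇒ E is nonsingular.
For each x ∈ F_13, compute rhs = x³ + 2·x + 6 mod 13, then count y ∈ F_13 with y² ≡ rhs.
  x = 0: rhs = 6, matching y values: none (0 points).
  x = 1: rhs = 9, matching y values: 3, 10 (2 points).
  x = 2: rhs = 5, matching y values: none (0 points).
  x = 3: rhs = 0, matching y values: 0 (1 points).
  x = 4: rhs = 0, matching y values: 0 (1 points).
  x = 5: rhs = 11, matching y values: none (0 points).
  x = 6: rhs = 0, matching y values: 0 (1 points).
  x = 7: rhs = 12, matching y values: 5, 8 (2 points).
  x = 8: rhs = 1, matching y values: 1, 12 (2 points).
  x = 9: rhs = 12, matching y values: 5, 8 (2 points).
  x = 10: rhs = 12, matching y values: 5, 8 (2 points).
  x = 11: rhs = 7, matching y values: none (0 points).
  x = 12: rhs = 3, matching y values: 4, 9 (2 points).
Total affine count: 15.
Full point count |E(F_13)| = 15 + 1 = 16.
Hasse bound: |16 − (13+1)| = |2| = 2 ≤ 2√13 ≈ 7.2111 ✓.


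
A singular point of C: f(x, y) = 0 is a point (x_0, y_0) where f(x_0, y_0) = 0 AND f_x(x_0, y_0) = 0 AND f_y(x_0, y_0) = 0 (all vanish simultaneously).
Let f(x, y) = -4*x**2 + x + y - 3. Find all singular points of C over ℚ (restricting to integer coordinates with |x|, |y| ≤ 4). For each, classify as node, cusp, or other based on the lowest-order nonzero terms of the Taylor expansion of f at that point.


No singular points in the scanned grid; C is smooth there.

Compute partial derivatives:
  f_x = 1 - 8*x.
  f_y = 1.
f_y = 1 is a nonzero constant, so f_y never vanishes: no point (x, y) can satisfy f = f_x = f_y = 0. In particular no (x, y) ∈ {−4, ..., 4}² is singular; the curve is smooth.


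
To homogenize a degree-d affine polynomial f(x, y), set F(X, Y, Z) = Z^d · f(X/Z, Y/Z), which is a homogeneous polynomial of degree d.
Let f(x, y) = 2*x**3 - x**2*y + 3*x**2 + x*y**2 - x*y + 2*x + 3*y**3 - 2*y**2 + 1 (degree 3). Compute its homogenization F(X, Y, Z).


F(X, Y, Z) = 2*X**3 - X**2*Y + 3*X**2*Z + X*Y**2 - X*Y*Z + 2*X*Z**2 + 3*Y**3 - 2*Y**2*Z + Z**3

deg(f) = 3.
Substitute x = X/Z, y = Y/Z into f, then multiply by Z^3.
  monomial 2·x^3·y^0 ↦ 2·X^3·Y^0·Z^0.
  monomial -1·x^2·y^1 ↦ -1·X^2·Y^1·Z^0.
  monomial 3·x^2·y^0 ↦ 3·X^2·Y^0·Z^1.
  monomial 1·x^1·y^2 ↦ 1·X^1·Y^2·Z^0.
  monomial -1·x^1·y^1 ↦ -1·X^1·Y^1·Z^1.
  monomial 2·x^1·y^0 ↦ 2·X^1·Y^0·Z^2.
  monomial 3·x^0·y^3 ↦ 3·X^0·Y^3·Z^0.
  monomial -2·x^0·y^2 ↦ -2·X^0·Y^2·Z^1.
  monomial 1·x^0·y^0 ↦ 1·X^0·Y^0·Z^3.
Collecting: F(X, Y, Z) = 2*X**3 - X**2*Y + 3*X**2*Z + X*Y**2 - X*Y*Z + 2*X*Z**2 + 3*Y**3 - 2*Y**2*Z + Z**3.


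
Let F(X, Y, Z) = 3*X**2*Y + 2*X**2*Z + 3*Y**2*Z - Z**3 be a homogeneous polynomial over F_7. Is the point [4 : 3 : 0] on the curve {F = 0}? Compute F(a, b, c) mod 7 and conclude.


F(4,3,0) ≡ 4 (mod 7); P is NOT on the curve.

Evaluate F(4, 3, 0) term-by-term (mod 7).
  3*X**2*Y ↦ 3·16·3·1 = 144
  2*X**2*Z ↦ 2·16·1·0 = 0
  3*Y**2*Z ↦ 3·1·9·0 = 0
  -Z**3 ↦ -1·1·1·0 = 0
Sum: F(4, 3, 0) = (144) + (0) + (0) + (0) = 144.
Reducing mod 7: 144 ≡ 4 (mod 7).
Since F(a, b, c) ≡ 4 ≠ 0 (mod 7), P does NOT lie on the curve.


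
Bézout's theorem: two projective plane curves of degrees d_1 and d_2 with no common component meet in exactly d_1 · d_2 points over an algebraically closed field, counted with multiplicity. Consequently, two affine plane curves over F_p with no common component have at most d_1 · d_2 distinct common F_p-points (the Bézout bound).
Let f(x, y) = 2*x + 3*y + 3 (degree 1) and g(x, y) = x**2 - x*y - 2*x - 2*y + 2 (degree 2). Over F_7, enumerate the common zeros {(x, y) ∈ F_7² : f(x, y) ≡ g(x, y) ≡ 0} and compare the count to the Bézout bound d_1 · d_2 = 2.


Common zeros: ∅; count = 0; Bézout bound = 2.

deg(f) = 1, deg(g) = 2, so Bézout bound = 2.
Scan x ∈ F_7. For each x, list the y ∈ F_7 with f(x, y) ≡ 0 and those with g(x, y) ≡ 0 (mod 7); the common zeros in that column are the intersection.
  x = 0: f ≡ 0 at y ∈ {6}; g ≡ 0 at y ∈ {1}; common: ∅.
  x = 1: f ≡ 0 at y ∈ {3}; g ≡ 0 at y ∈ {5}; common: ∅.
  x = 2: f ≡ 0 at y ∈ {0}; g ≡ 0 at y ∈ {4}; common: ∅.
  x = 3: f ≡ 0 at y ∈ {4}; g ≡ 0 at y ∈ {1}; common: ∅.
  x = 4: f ≡ 0 at y ∈ {1}; g ≡ 0 at y ∈ {4}; common: ∅.
  x = 5: f ≡ 0 at y ∈ {5}; g ≡ 0 at y ∈ ∅; common: ∅.
  x = 6: f ≡ 0 at y ∈ {2}; g ≡ 0 at y ∈ {5}; common: ∅.
Collecting: common zeros = ∅, so the count is 0.
Comparison with the Bézout bound: 0 ≤ 2 = deg(f)·deg(g), as expected for curves with no common component (the affine F_7-count falls short of the bound because intersections may lie at infinity, over extension fields, or carry multiplicity).


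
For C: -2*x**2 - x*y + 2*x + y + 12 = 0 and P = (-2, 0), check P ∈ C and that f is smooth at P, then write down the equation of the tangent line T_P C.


Tangent line at P: 10*x + 3*y + 20 = 0.

Step 1: f(-2, 0) = 0, so P lies on C.
Step 2: partial derivatives
  f_x(x, y) = -4*x - y + 2, f_y(x, y) = 1 - x.
  f_x(P) = 10, f_y(P) = 3 (gradient nonzero, so P is smooth).
Step 3: tangent line at P: 10·(x − -2) + 3·(y − 0) = 0.
Expanding: 10*x + 3*y + 20 = 0.


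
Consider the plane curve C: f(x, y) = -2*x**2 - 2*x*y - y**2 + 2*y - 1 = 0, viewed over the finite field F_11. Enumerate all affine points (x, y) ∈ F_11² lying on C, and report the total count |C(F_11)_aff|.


Affine F_11-points: {(0, 1), (2, 4), (2, 5), (4, 0), (4, 5), (5, 4), (5, 10), (7, 0), (7, 10), (9, 3), (10, 1), (10, 3)}; count = 12.

For each of the 121 pairs (x, y) ∈ F_11², evaluate f(x, y) mod 11. Record the zeros.
  x = 0: [0↦10, 1↦0, 2↦10, 3↦7, 4↦2, 5↦6, 6↦8, 7↦8, 8↦6, 9↦2, 10↦7]  zeros at y ∈ {1}
  x = 1: [0↦8, 1↦7, 2↦4, 3↦10, 4↦3, 5↦5, 6↦5, 7↦3, 8↦10, 9↦4, 10↦7]  zeros at y ∈ ∅
  x = 2: [0↦2, 1↦10, 2↦5, 3↦9, 4↦0, 5↦0, 6↦9, 7↦5, 8↦10, 9↦2, 10↦3]  zeros at y ∈ {4, 5}
  x = 3: [0↦3, 1↦9, 2↦2, 3↦4, 4↦4, 5↦2, 6↦9, 7↦3, 8↦6, 9↦7, 10↦6]  zeros at y ∈ ∅
  x = 4: [0↦0, 1↦4, 2↦6, 3↦6, 4↦4, 5↦0, 6↦5, 7↦8, 8↦9, 9↦8, 10↦5]  zeros at y ∈ {0, 5}
  x = 5: [0↦4, 1↦6, 2↦6, 3↦4, 4↦0, 5↦5, 6↦8, 7↦9, 8↦8, 9↦5, 10↦0]  zeros at y ∈ {4, 10}
  x = 6: [0↦4, 1↦4, 2↦2, 3↦9, 4↦3, 5↦6, 6↦7, 7↦6, 8↦3, 9↦9, 10↦2]  zeros at y ∈ ∅
  x = 7: [0↦0, 1↦9, 2↦5, 3↦10, 4↦2, 5↦3, 6↦2, 7↦10, 8↦5, 9↦9, 10↦0]  zeros at y ∈ {0, 10}
  x = 8: [0↦3, 1↦10, 2↦4, 3↦7, 4↦8, 5↦7, 6↦4, 7↦10, 8↦3, 9↦5, 10↦5]  zeros at y ∈ ∅
  x = 9: [0↦2, 1↦7, 2↦10, 3↦0, 4↦10, 5↦7, 6↦2, 7↦6, 8↦8, 9↦8, 10↦6]  zeros at y ∈ {3}
  x = 10: [0↦8, 1↦0, 2↦1, 3↦0, 4↦8, 5↦3, 6↦7, 7↦9, 8↦9, 9↦7, 10↦3]  zeros at y ∈ {1, 3}
Collecting zeros: affine points = {(0, 1), (2, 4), (2, 5), (4, 0), (4, 5), (5, 4), (5, 10), (7, 0), (7, 10), (9, 3), (10, 1), (10, 3)}.
Total count |C(F_11)_aff| = 12.


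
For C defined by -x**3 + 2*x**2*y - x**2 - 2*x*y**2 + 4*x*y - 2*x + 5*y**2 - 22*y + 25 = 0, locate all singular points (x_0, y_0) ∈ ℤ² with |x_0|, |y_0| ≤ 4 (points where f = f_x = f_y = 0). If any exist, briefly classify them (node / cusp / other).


Singular points: {(2, 3)}; classification: node.

Compute partial derivatives:
  f_x = -3*x**2 + 4*x*y - 2*x - 2*y**2 + 4*y - 2.
  f_y = 2*x**2 - 4*x*y + 4*x + 10*y - 22.
Scan x_0 ∈ {−4, ..., 4}. For each x_0, f_y(x_0, y) is a polynomial in y; find its integer roots y ∈ {−4, ..., 4}, then test f_x and f at those candidates.
  x = -4: f_y(-4, y) = 26*y - 6; no integer root y with |y| ≤ 4.
  x = -3: f_y(-3, y) = 22*y - 16; no integer root y with |y| ≤ 4.
  x = -2: f_y(-2, y) = 18*y - 22; no integer root y with |y| ≤ 4.
  x = -1: f_y(-1, y) = 14*y - 24; no integer root y with |y| ≤ 4.
  x = 0: f_y(0, y) = 10*y - 22; no integer root y with |y| ≤ 4.
  x = 1: f_y(1, y) = 6*y - 16; no integer root y with |y| ≤ 4.
  x = 2: f_y(2, y) = 2*y - 6; vanishes at y ∈ {3}. (2, 3): f_x = 0, f = 0 — SINGULAR.
  x = 3: f_y(3, y) = 8 - 2*y; vanishes at y ∈ {4}. (3, 4): f_x = -3 ≠ 0.
  x = 4: f_y(4, y) = 26 - 6*y; no integer root y with |y| ≤ 4.
Only singular point on the grid: (2, 3).
Classify: substitute x = 2 + u, y = 3 + v and expand: f = -u**3 + 2*u**2*v - u**2 - 2*u*v**2 + v**2.
No constant or linear terms (consistent with a singular point). Quadratic part: -u**2 + v**2. Cubic part: -u**3 + 2*u**2*v - 2*u*v**2.
The quadratic part v**2 - u**2 = (v − u)(v + u) splits into two distinct linear factors, so there are two distinct tangent lines y − 3 = ±(x − 2) — this is a node (ordinary double point).
Classification: node.


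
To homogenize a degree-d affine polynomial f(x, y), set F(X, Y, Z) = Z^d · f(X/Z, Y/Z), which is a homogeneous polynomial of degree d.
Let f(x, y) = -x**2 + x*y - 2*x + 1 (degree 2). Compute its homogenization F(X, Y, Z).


F(X, Y, Z) = -X**2 + X*Y - 2*X*Z + Z**2

deg(f) = 2.
Substitute x = X/Z, y = Y/Z into f, then multiply by Z^2.
  monomial -1·x^2·y^0 ↦ -1·X^2·Y^0·Z^0.
  monomial 1·x^1·y^1 ↦ 1·X^1·Y^1·Z^0.
  monomial -2·x^1·y^0 ↦ -2·X^1·Y^0·Z^1.
  monomial 1·x^0·y^0 ↦ 1·X^0·Y^0·Z^2.
Collecting: F(X, Y, Z) = -X**2 + X*Y - 2*X*Z + Z**2.


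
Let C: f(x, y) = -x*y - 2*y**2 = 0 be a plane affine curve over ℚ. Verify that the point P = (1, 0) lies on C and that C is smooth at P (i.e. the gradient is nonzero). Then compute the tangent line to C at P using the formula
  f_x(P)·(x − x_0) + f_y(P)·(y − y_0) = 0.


Tangent line at P: -y = 0.

Step 1: f(1, 0) = 0, so P lies on C.
Step 2: partial derivatives
  f_x(x, y) = -y, f_y(x, y) = -x - 4*y.
  f_x(P) = 0, f_y(P) = -1 (gradient nonzero, so P is smooth).
Step 3: tangent line at P: 0·(x − 1) + -1·(y − 0) = 0.
Expanding: -y = 0.


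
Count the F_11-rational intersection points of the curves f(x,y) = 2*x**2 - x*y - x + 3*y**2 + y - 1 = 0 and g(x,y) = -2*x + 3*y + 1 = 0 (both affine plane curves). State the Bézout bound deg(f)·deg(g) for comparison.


Common zeros: ∅; count = 0; Bézout bound = 2.

deg(f) = 2, deg(g) = 1, so Bézout bound = 2.
Scan x ∈ F_11. For each x, list the y ∈ F_11 with f(x, y) ≡ 0 and those with g(x, y) ≡ 0 (mod 11); the common zeros in that column are the intersection.
  x = 0: f ≡ 0 at y ∈ ∅; g ≡ 0 at y ∈ {7}; common: ∅.
  x = 1: f ≡ 0 at y ∈ {0}; g ≡ 0 at y ∈ {4}; common: ∅.
  x = 2: f ≡ 0 at y ∈ ∅; g ≡ 0 at y ∈ {1}; common: ∅.
  x = 3: f ≡ 0 at y ∈ {2, 6}; g ≡ 0 at y ∈ {9}; common: ∅.
  x = 4: f ≡ 0 at y ∈ {2, 10}; g ≡ 0 at y ∈ {6}; common: ∅.
  x = 5: f ≡ 0 at y ∈ {0, 5}; g ≡ 0 at y ∈ {3}; common: ∅.
  x = 6: f ≡ 0 at y ∈ {3, 6}; g ≡ 0 at y ∈ {0}; common: ∅.
  x = 7: f ≡ 0 at y ∈ {3, 10}; g ≡ 0 at y ∈ {8}; common: ∅.
  x = 8: f ≡ 0 at y ∈ ∅; g ≡ 0 at y ∈ {5}; common: ∅.
  x = 9: f ≡ 0 at y ∈ {5}; g ≡ 0 at y ∈ {2}; common: ∅.
  x = 10: f ≡ 0 at y ∈ ∅; g ≡ 0 at y ∈ {10}; common: ∅.
Collecting: common zeros = ∅, so the count is 0.
Comparison with the Bézout bound: 0 ≤ 2 = deg(f)·deg(g), as expected for curves with no common component (the affine F_11-count falls short of the bound because intersections may lie at infinity, over extension fields, or carry multiplicity).


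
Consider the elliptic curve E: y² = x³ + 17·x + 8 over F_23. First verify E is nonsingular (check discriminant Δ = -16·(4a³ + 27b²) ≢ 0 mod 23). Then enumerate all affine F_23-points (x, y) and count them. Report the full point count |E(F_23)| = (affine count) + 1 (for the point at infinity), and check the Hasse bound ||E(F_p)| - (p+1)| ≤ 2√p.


Affine points = {(0, 10), (0, 13), (1, 7), (1, 16), (2, 2), (2, 21), (4, 5), (4, 18), (6, 2), (6, 21), (8, 9), (8, 14), (9, 4), (9, 19), (11, 10), (11, 13), (12, 10), (12, 13), (14, 0), (15, 2), (15, 21), (16, 11), (16, 12), (17, 9), (17, 14), (21, 9), (21, 14), (22, 6), (22, 17)}; affine count = 29; |E(F_23)| = 30.

Discriminant check: Δ ∝ 4a³ + 27b² = 4·17³ + 27·8² = 4·4913 + 27·64 ≡ 13 (mod 23). Nonzero ⇒ E is nonsingular.
For each x ∈ F_23, compute rhs = x³ + 17·x + 8 mod 23, then count y ∈ F_23 with y² ≡ rhs.
  x = 0: rhs = 8, matching y values: 10, 13 (2 points).
  x = 1: rhs = 3, matching y values: 7, 16 (2 points).
  x = 2: rhs = 4, matching y values: 2, 21 (2 points).
  x = 3: rhs = 17, matching y values: none (0 points).
  x = 4: rhs = 2, matching y values: 5, 18 (2 points).
  x = 5: rhs = 11, matching y values: none (0 points).
  x = 6: rhs = 4, matching y values: 2, 21 (2 points).
  x = 7: rhs = 10, matching y values: none (0 points).
  x = 8: rhs = 12, matching y values: 9, 14 (2 points).
  x = 9: rhs = 16, matching y values: 4, 19 (2 points).
  x = 10: rhs = 5, matching y values: none (0 points).
  x = 11: rhs = 8, matching y values: 10, 13 (2 points).
  x = 12: rhs = 8, matching y values: 10, 13 (2 points).
  x = 13: rhs = 11, matching y values: none (0 points).
  x = 14: rhs = 0, matching y values: 0 (1 points).
  x = 15: rhs = 4, matching y values: 2, 21 (2 points).
  x = 16: rhs = 6, matching y values: 11, 12 (2 points).
  x = 17: rhs = 12, matching y values: 9, 14 (2 points).
  x = 18: rhs = 5, matching y values: none (0 points).
  x = 19: rhs = 14, matching y values: none (0 points).
  x = 20: rhs = 22, matching y values: none (0 points).
  x = 21: rhs = 12, matching y values: 9, 14 (2 points).
  x = 22: rhs = 13, matching y values: 6, 17 (2 points).
Total affine count: 29.
Full point count |E(F_23)| = 29 + 1 = 30.
Hasse bound: |30 − (23+1)| = |6| = 6 ≤ 2√23 ≈ 9.5917 ✓.


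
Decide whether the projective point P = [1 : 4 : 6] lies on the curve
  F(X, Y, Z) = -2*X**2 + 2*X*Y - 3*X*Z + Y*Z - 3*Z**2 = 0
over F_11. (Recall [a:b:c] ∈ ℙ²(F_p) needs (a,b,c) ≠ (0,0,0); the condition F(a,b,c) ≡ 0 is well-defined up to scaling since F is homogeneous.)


F(1,4,6) ≡ 3 (mod 11); P is NOT on the curve.

Evaluate F(1, 4, 6) term-by-term (mod 11).
  -2*X**2 ↦ -2·1·1·1 = -2
  2*X*Y ↦ 2·1·4·1 = 8
  -3*X*Z ↦ -3·1·1·6 = -18
  Y*Z ↦ 1·1·4·6 = 24
  -3*Z**2 ↦ -3·1·1·36 = -108
Sum: F(1, 4, 6) = (-2) + (8) + (-18) + (24) + (-108) = -96.
Reducing mod 11: -96 ≡ 3 (mod 11).
Since F(a, b, c) ≡ 3 ≠ 0 (mod 11), P does NOT lie on the curve.


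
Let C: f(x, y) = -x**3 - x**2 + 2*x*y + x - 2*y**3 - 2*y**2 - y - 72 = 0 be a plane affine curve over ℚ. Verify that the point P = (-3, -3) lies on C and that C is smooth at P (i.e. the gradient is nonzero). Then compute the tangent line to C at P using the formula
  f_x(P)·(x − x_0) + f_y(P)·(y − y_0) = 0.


Tangent line at P: -26*x - 49*y - 225 = 0.

Step 1: f(-3, -3) = 0, so P lies on C.
Step 2: partial derivatives
  f_x(x, y) = -3*x**2 - 2*x + 2*y + 1, f_y(x, y) = 2*x - 6*y**2 - 4*y - 1.
  f_x(P) = -26, f_y(P) = -49 (gradient nonzero, so P is smooth).
Step 3: tangent line at P: -26·(x − -3) + -49·(y − -3) = 0.
Expanding: -26*x - 49*y - 225 = 0.


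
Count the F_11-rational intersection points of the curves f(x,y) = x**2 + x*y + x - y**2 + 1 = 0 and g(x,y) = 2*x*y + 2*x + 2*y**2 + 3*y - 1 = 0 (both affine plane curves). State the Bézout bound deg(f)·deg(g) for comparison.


Common zeros: ∅; count = 0; Bézout bound = 4.

deg(f) = 2, deg(g) = 2, so Bézout bound = 4.
Scan x ∈ F_11. For each x, list the y ∈ F_11 with f(x, y) ≡ 0 and those with g(x, y) ≡ 0 (mod 11); the common zeros in that column are the intersection.
  x = 0: f ≡ 0 at y ∈ {1, 10}; g ≡ 0 at y ∈ ∅; common: ∅.
  x = 1: f ≡ 0 at y ∈ ∅; g ≡ 0 at y ∈ ∅; common: ∅.
  x = 2: f ≡ 0 at y ∈ ∅; g ≡ 0 at y ∈ {5, 8}; common: ∅.
  x = 3: f ≡ 0 at y ∈ ∅; g ≡ 0 at y ∈ ∅; common: ∅.
  x = 4: f ≡ 0 at y ∈ {7, 8}; g ≡ 0 at y ∈ ∅; common: ∅.
  x = 5: f ≡ 0 at y ∈ ∅; g ≡ 0 at y ∈ {3, 7}; common: ∅.
  x = 6: f ≡ 0 at y ∈ ∅; g ≡ 0 at y ∈ {0, 9}; common: ∅.
  x = 7: f ≡ 0 at y ∈ ∅; g ≡ 0 at y ∈ {2, 6}; common: ∅.
  x = 8: f ≡ 0 at y ∈ {3, 5}; g ≡ 0 at y ∈ ∅; common: ∅.
  x = 9: f ≡ 0 at y ∈ {1, 8}; g ≡ 0 at y ∈ ∅; common: ∅.
  x = 10: f ≡ 0 at y ∈ {3, 7}; g ≡ 0 at y ∈ {1, 4}; common: ∅.
Collecting: common zeros = ∅, so the count is 0.
Comparison with the Bézout bound: 0 ≤ 4 = deg(f)·deg(g), as expected for curves with no common component (the affine F_11-count falls short of the bound because intersections may lie at infinity, over extension fields, or carry multiplicity).


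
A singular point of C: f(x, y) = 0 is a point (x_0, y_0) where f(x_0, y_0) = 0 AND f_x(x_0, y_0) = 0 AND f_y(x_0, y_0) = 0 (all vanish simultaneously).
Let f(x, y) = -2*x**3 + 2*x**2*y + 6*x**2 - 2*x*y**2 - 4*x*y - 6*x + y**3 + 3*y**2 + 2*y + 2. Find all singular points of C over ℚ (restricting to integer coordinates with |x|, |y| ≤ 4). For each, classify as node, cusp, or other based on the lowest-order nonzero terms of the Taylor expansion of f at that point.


Singular points: {(1, 0)}; classification: cusp.

Compute partial derivatives:
  f_x = -6*x**2 + 4*x*y + 12*x - 2*y**2 - 4*y - 6.
  f_y = 2*x**2 - 4*x*y - 4*x + 3*y**2 + 6*y + 2.
Scan x_0 ∈ {−4, ..., 4}. For each x_0, f_y(x_0, y) is a polynomial in y; find its integer roots y ∈ {−4, ..., 4}, then test f_x and f at those candidates.
  x = -4: f_y(-4, y) = 3*y**2 + 22*y + 50; no integer root y with |y| ≤ 4.
  x = -3: f_y(-3, y) = 3*y**2 + 18*y + 32; no integer root y with |y| ≤ 4.
  x = -2: f_y(-2, y) = 3*y**2 + 14*y + 18; no integer root y with |y| ≤ 4.
  x = -1: f_y(-1, y) = 3*y**2 + 10*y + 8; vanishes at y ∈ {-2}. (-1, -2): f_x = -16 ≠ 0.
  x = 0: f_y(0, y) = 3*y**2 + 6*y + 2; no integer root y with |y| ≤ 4.
  x = 1: f_y(1, y) = 3*y**2 + 2*y; vanishes at y ∈ {0}. (1, 0): f_x = 0, f = 0 — SINGULAR.
  x = 2: f_y(2, y) = 3*y**2 - 2*y + 2; no integer root y with |y| ≤ 4.
  x = 3: f_y(3, y) = 3*y**2 - 6*y + 8; no integer root y with |y| ≤ 4.
  x = 4: f_y(4, y) = 3*y**2 - 10*y + 18; no integer root y with |y| ≤ 4.
Only singular point on the grid: (1, 0).
Classify: substitute x = 1 + u, y = 0 + v and expand: f = -2*u**3 + 2*u**2*v - 2*u*v**2 + v**3 + v**2.
No constant or linear terms (consistent with a singular point). Quadratic part: v**2. Cubic part: -2*u**3 + 2*u**2*v - 2*u*v**2 + v**3.
The quadratic part v**2 is a perfect square, so there is a single (double) tangent line v = 0, i.e. y = 0. Restricting the cubic part to that line (v = 0) leaves -2*u**3 ≠ 0, so f is not divisible by v and the branch is v² ≈ 2*u**3 to lowest order — this is a cusp.
Classification: cusp.


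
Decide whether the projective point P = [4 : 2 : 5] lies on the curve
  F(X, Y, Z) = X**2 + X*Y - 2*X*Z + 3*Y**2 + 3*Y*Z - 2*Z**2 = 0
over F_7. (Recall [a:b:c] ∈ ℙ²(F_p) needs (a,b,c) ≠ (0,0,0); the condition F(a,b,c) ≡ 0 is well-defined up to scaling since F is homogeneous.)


F(4,2,5) ≡ 4 (mod 7); P is NOT on the curve.

Evaluate F(4, 2, 5) term-by-term (mod 7).
  X**2 ↦ 1·16·1·1 = 16
  X*Y ↦ 1·4·2·1 = 8
  -2*X*Z ↦ -2·4·1·5 = -40
  3*Y**2 ↦ 3·1·4·1 = 12
  3*Y*Z ↦ 3·1·2·5 = 30
  -2*Z**2 ↦ -2·1·1·25 = -50
Sum: F(4, 2, 5) = (16) + (8) + (-40) + (12) + (30) + (-50) = -24.
Reducing mod 7: -24 ≡ 4 (mod 7).
Since F(a, b, c) ≡ 4 ≠ 0 (mod 7), P does NOT lie on the curve.


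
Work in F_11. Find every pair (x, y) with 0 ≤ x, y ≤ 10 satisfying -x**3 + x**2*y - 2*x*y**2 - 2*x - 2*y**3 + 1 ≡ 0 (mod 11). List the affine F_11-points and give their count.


Affine F_11-points: {(0, 8), (1, 5), (2, 0), (2, 4), (2, 5), (3, 4), (5, 1), (7, 2), (8, 10), (10, 4)}; count = 10.

For each of the 121 pairs (x, y) ∈ F_11², evaluate f(x, y) mod 11. Record the zeros.
  x = 0: [0↦1, 1↦10, 2↦7, 3↦2, 4↦5, 5↦4, 6↦9, 7↦8, 8↦0, 9↦6, 10↦3]  zeros at y ∈ {8}
  x = 1: [0↦9, 1↦6, 2↦9, 3↦6, 4↦7, 5↦0, 6↦6, 7↦2, 8↦9, 9↦4, 10↦8]  zeros at y ∈ {5}
  x = 2: [0↦0, 1↦9, 2↦9, 3↦10, 4↦0, 5↦0, 6↦9, 7↦4, 8↦6, 9↦3, 10↦5]  zeros at y ∈ {0, 4, 5}
  x = 3: [0↦1, 1↦2, 2↦1, 3↦8, 4↦0, 5↦9, 6↦1, 7↦8, 8↦7, 9↦8, 10↦10]  zeros at y ∈ {4}
  x = 4: [0↦6, 1↦1, 2↦1, 3↦5, 4↦1, 5↦10, 6↦9, 7↦8, 8↦6, 9↦2, 10↦6]  zeros at y ∈ ∅
  x = 5: [0↦9, 1↦0, 2↦3, 3↦6, 4↦8, 5↦8, 6↦5, 7↦9, 8↦8, 9↦1, 10↦9]  zeros at y ∈ {1}
  x = 6: [0↦4, 1↦4, 2↦1, 3↦5, 4↦4, 5↦8, 6↦5, 7↦5, 8↦7, 9↦10, 10↦2]  zeros at y ∈ ∅
  x = 7: [0↦7, 1↦7, 2↦0, 3↦7, 4↦5, 5↦4, 6↦3, 7↦1, 8↦8, 9↦1, 10↦1]  zeros at y ∈ {2}
  x = 8: [0↦1, 1↦3, 2↦5, 3↦6, 4↦5, 5↦1, 6↦4, 7↦2, 8↦5, 9↦1, 10↦0]  zeros at y ∈ {10}
  x = 9: [0↦2, 1↦8, 2↦10, 3↦7, 4↦9, 5↦4, 6↦2, 7↦2, 8↦3, 9↦4, 10↦4]  zeros at y ∈ ∅
  x = 10: [0↦4, 1↦5, 2↦9, 3↦4, 4↦0, 5↦7, 6↦2, 7↦6, 8↦7, 9↦4, 10↦7]  zeros at y ∈ {4}
Collecting zeros: affine points = {(0, 8), (1, 5), (2, 0), (2, 4), (2, 5), (3, 4), (5, 1), (7, 2), (8, 10), (10, 4)}.
Total count |C(F_11)_aff| = 10.


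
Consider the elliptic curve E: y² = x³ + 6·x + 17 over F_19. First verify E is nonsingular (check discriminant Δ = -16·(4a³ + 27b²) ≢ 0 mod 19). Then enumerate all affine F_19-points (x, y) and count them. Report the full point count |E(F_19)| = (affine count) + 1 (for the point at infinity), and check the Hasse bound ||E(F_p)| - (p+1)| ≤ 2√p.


Affine points = {(0, 6), (0, 13), (1, 9), (1, 10), (3, 9), (3, 10), (5, 1), (5, 18), (8, 8), (8, 11), (15, 9), (15, 10), (17, 4), (17, 15)}; affine count = 14; |E(F_19)| = 15.

Discriminant check: Δ ∝ 4a³ + 27b² = 4·6³ + 27·17² = 4·216 + 27·289 ≡ 3 (mod 19). Nonzero ⇒ E is nonsingular.
For each x ∈ F_19, compute rhs = x³ + 6·x + 17 mod 19, then count y ∈ F_19 with y² ≡ rhs.
  x = 0: rhs = 17, matching y values: 6, 13 (2 points).
  x = 1: rhs = 5, matching y values: 9, 10 (2 points).
  x = 2: rhs = 18, matching y values: none (0 points).
  x = 3: rhs = 5, matching y values: 9, 10 (2 points).
  x = 4: rhs = 10, matching y values: none (0 points).
  x = 5: rhs = 1, matching y values: 1, 18 (2 points).
  x = 6: rhs = 3, matching y values: none (0 points).
  x = 7: rhs = 3, matching y values: none (0 points).
  x = 8: rhs = 7, matching y values: 8, 11 (2 points).
  x = 9: rhs = 2, matching y values: none (0 points).
  x = 10: rhs = 13, matching y values: none (0 points).
  x = 11: rhs = 8, matching y values: none (0 points).
  x = 12: rhs = 12, matching y values: none (0 points).
  x = 13: rhs = 12, matching y values: none (0 points).
  x = 14: rhs = 14, matching y values: none (0 points).
  x = 15: rhs = 5, matching y values: 9, 10 (2 points).
  x = 16: rhs = 10, matching y values: none (0 points).
  x = 17: rhs = 16, matching y values: 4, 15 (2 points).
  x = 18: rhs = 10, matching y values: none (0 points).
Total affine count: 14.
Full point count |E(F_19)| = 14 + 1 = 15.
Hasse bound: |15 − (19+1)| = |-5| = 5 ≤ 2√19 ≈ 8.7178 ✓.
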